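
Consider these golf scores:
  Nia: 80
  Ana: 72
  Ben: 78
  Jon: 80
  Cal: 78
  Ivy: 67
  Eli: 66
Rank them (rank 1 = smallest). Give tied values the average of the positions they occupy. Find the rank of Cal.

4.5

Sorted (ascending): 66, 67, 72, 78, 78, 80, 80
The 2 values of 78 occupy positions 4–5 → average rank (4+5)/2 = 4.5.
The 2 values of 80 occupy positions 6–7 → average rank (6+7)/2 = 6.5.
Cal has value 78 → rank 4.5.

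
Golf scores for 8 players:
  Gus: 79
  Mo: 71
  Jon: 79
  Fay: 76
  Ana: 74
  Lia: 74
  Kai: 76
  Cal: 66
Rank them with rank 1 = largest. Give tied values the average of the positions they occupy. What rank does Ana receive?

5.5

Sorted (descending): 79, 79, 76, 76, 74, 74, 71, 66
The 2 values of 79 occupy positions 1–2 → average rank (1+2)/2 = 1.5.
The 2 values of 76 occupy positions 3–4 → average rank (3+4)/2 = 3.5.
The 2 values of 74 occupy positions 5–6 → average rank (5+6)/2 = 5.5.
Ana has value 74 → rank 5.5.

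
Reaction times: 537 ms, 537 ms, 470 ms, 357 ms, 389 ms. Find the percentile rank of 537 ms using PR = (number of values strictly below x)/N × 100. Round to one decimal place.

N = 5.
Strictly below 537: 3. Equal to 537: 2.
PR = 3/5 × 100 = 60.0

60.0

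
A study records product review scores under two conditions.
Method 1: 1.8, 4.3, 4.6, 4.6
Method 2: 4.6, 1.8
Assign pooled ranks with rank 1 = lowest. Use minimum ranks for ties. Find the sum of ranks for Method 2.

Sorted (ascending): 1.8, 1.8, 4.3, 4.6, 4.6, 4.6
The 2 values of 1.8 occupy positions 1–2 → each gets rank 1.
The 3 values of 4.6 occupy positions 4–6 → each gets rank 4.
Method 2 values → pooled ranks: 4.6→4, 1.8→1
Rank sum = 4 + 1 = 5

5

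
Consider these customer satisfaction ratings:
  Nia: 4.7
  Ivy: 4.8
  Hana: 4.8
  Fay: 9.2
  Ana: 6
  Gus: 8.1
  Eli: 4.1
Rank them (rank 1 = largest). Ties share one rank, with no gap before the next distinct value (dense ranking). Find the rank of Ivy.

4

Sorted (descending): 9.2, 8.1, 6, 4.8, 4.8, 4.7, 4.1
The 2 values of 4.8 share dense rank 4.
Remaining distinct values take the next consecutive integers.
Ivy has value 4.8 → rank 4.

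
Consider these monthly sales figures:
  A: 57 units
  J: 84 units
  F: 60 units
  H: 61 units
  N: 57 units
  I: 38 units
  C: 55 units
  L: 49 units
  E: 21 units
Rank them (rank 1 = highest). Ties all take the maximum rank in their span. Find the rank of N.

5

Sorted (descending): 84, 61, 60, 57, 57, 55, 49, 38, 21
The 2 values of 57 occupy positions 4–5 → each gets rank 5.
N has value 57 units → rank 5.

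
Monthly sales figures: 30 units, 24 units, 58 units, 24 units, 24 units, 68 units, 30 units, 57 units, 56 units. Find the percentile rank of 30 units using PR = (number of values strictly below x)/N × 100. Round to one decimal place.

N = 9.
Strictly below 30: 3. Equal to 30: 2.
PR = 3/9 × 100 = 33.3

33.3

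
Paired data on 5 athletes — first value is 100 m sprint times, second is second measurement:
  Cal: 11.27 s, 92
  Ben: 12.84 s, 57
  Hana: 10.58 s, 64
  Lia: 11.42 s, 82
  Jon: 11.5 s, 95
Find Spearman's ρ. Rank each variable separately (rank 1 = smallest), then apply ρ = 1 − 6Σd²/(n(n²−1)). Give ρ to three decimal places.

-0.100

Ranks of variable 1: 2, 5, 1, 3, 4
Ranks of variable 2: 4, 1, 2, 3, 5
d = r₁ − r₂: -2, 4, -1, 0, -1
d²: 4, 16, 1, 0, 1; Σd² = 22
ρ = 1 − 6·22/(5·24) = 1 − 132/120 = -0.100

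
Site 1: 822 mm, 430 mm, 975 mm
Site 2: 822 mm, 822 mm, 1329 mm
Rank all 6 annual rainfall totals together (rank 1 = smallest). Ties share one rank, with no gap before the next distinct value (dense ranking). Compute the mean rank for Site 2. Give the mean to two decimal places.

2.67

Sorted (ascending): 430, 822, 822, 822, 975, 1329
The 3 values of 822 share dense rank 2.
Remaining distinct values take the next consecutive integers.
Site 2 values → pooled ranks: 822→2, 822→2, 1329→4
Mean rank = (2 + 2 + 4) / 3 = 2.67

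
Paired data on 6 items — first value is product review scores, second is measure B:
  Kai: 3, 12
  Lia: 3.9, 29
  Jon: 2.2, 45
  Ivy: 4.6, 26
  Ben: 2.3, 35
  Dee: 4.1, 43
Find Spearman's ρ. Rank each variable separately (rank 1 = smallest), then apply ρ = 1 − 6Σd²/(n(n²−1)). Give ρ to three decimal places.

Ranks of variable 1: 3, 4, 1, 6, 2, 5
Ranks of variable 2: 1, 3, 6, 2, 4, 5
d = r₁ − r₂: 2, 1, -5, 4, -2, 0
d²: 4, 1, 25, 16, 4, 0; Σd² = 50
ρ = 1 − 6·50/(6·35) = 1 − 300/210 = -0.429

-0.429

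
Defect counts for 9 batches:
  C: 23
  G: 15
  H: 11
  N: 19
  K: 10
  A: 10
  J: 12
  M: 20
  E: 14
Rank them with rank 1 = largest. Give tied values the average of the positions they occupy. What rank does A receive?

8.5

Sorted (descending): 23, 20, 19, 15, 14, 12, 11, 10, 10
The 2 values of 10 occupy positions 8–9 → average rank (8+9)/2 = 8.5.
A has value 10 → rank 8.5.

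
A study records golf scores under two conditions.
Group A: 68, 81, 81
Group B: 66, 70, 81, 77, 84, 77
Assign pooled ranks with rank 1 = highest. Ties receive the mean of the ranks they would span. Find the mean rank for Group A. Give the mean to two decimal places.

Sorted (descending): 84, 81, 81, 81, 77, 77, 70, 68, 66
The 3 values of 81 occupy positions 2–4 → average rank 3.
The 2 values of 77 occupy positions 5–6 → average rank (5+6)/2 = 5.5.
Group A values → pooled ranks: 68→8, 81→3, 81→3
Mean rank = (8 + 3 + 3) / 3 = 4.67

4.67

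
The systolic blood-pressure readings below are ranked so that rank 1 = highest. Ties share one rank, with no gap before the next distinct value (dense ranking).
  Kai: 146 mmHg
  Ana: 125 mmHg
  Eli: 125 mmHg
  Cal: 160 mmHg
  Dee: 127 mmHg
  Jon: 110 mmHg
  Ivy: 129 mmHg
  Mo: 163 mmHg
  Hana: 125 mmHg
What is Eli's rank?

6

Sorted (descending): 163, 160, 146, 129, 127, 125, 125, 125, 110
The 3 values of 125 share dense rank 6.
Remaining distinct values take the next consecutive integers.
Eli has value 125 mmHg → rank 6.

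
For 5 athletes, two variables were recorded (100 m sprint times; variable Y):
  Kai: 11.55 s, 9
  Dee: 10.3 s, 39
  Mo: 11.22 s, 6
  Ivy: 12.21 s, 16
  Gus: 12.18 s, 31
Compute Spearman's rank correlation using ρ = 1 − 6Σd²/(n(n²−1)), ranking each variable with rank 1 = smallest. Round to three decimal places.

-0.100

Ranks of variable 1: 3, 1, 2, 5, 4
Ranks of variable 2: 2, 5, 1, 3, 4
d = r₁ − r₂: 1, -4, 1, 2, 0
d²: 1, 16, 1, 4, 0; Σd² = 22
ρ = 1 − 6·22/(5·24) = 1 − 132/120 = -0.100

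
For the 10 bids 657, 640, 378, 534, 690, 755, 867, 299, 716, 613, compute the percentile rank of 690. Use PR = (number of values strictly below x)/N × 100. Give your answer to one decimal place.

60.0

N = 10.
Strictly below 690: 6. Equal to 690: 1.
PR = 6/10 × 100 = 60.0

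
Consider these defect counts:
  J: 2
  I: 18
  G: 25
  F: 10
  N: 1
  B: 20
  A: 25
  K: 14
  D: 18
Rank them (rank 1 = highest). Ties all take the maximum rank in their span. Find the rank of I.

Sorted (descending): 25, 25, 20, 18, 18, 14, 10, 2, 1
The 2 values of 25 occupy positions 1–2 → each gets rank 2.
The 2 values of 18 occupy positions 4–5 → each gets rank 5.
I has value 18 → rank 5.

5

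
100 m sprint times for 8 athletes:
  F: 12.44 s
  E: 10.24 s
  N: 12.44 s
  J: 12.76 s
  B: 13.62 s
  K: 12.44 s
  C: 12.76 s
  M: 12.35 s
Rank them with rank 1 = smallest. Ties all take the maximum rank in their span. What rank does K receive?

Sorted (ascending): 10.24, 12.35, 12.44, 12.44, 12.44, 12.76, 12.76, 13.62
The 3 values of 12.44 occupy positions 3–5 → each gets rank 5.
The 2 values of 12.76 occupy positions 6–7 → each gets rank 7.
K has value 12.44 s → rank 5.

5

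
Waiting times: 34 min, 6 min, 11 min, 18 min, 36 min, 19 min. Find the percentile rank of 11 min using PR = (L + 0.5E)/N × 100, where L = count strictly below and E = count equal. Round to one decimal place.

25.0

N = 6.
Strictly below 11: 1. Equal to 11: 1.
PR = (1 + 0.5·1)/6 × 100 = 25.0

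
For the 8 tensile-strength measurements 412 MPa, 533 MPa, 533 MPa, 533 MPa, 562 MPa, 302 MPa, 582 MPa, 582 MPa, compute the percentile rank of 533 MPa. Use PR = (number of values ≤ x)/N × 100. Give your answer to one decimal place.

N = 8.
Strictly below 533: 2. Equal to 533: 3.
PR = 5/8 × 100 = 62.5

62.5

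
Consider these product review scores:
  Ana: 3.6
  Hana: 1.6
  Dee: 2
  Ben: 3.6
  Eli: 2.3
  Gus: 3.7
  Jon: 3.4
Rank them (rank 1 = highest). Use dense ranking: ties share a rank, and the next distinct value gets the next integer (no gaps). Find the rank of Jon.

Sorted (descending): 3.7, 3.6, 3.6, 3.4, 2.3, 2, 1.6
The 2 values of 3.6 share dense rank 2.
Remaining distinct values take the next consecutive integers.
Jon has value 3.4 → rank 3.

3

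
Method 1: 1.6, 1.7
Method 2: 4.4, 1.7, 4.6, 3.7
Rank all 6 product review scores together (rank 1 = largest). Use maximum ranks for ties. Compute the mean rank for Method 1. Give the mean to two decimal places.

5.50

Sorted (descending): 4.6, 4.4, 3.7, 1.7, 1.7, 1.6
The 2 values of 1.7 occupy positions 4–5 → each gets rank 5.
Method 1 values → pooled ranks: 1.6→6, 1.7→5
Mean rank = (6 + 5) / 2 = 5.50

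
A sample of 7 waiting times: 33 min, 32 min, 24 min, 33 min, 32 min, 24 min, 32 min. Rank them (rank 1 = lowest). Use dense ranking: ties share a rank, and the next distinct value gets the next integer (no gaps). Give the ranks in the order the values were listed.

3, 2, 1, 3, 2, 1, 2

Sorted (ascending): 24, 24, 32, 32, 32, 33, 33
The 2 values of 24 share dense rank 1.
The 3 values of 32 share dense rank 2.
The 2 values of 33 share dense rank 3.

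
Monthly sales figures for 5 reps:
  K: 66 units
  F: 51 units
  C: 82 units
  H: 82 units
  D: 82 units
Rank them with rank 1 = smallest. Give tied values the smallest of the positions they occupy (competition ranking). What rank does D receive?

Sorted (ascending): 51, 66, 82, 82, 82
The 3 values of 82 occupy positions 3–5 → each gets rank 3.
D has value 82 units → rank 3.

3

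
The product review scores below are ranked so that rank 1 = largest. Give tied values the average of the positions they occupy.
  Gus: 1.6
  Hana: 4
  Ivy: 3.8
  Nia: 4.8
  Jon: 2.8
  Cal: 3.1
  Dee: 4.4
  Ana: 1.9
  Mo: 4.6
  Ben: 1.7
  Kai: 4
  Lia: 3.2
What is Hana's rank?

4.5

Sorted (descending): 4.8, 4.6, 4.4, 4, 4, 3.8, 3.2, 3.1, 2.8, 1.9, 1.7, 1.6
The 2 values of 4 occupy positions 4–5 → average rank (4+5)/2 = 4.5.
Hana has value 4 → rank 4.5.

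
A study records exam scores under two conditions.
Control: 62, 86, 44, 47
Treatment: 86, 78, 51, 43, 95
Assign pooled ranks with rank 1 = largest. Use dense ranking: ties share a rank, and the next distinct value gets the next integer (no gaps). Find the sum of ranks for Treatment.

19

Sorted (descending): 95, 86, 86, 78, 62, 51, 47, 44, 43
The 2 values of 86 share dense rank 2.
Remaining distinct values take the next consecutive integers.
Treatment values → pooled ranks: 86→2, 78→3, 51→5, 43→8, 95→1
Rank sum = 2 + 3 + 5 + 8 + 1 = 19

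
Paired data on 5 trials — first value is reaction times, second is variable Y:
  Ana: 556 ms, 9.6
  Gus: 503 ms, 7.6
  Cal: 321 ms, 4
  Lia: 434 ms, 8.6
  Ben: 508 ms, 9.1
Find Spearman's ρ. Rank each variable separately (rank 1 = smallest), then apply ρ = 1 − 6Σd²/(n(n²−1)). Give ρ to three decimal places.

Ranks of variable 1: 5, 3, 1, 2, 4
Ranks of variable 2: 5, 2, 1, 3, 4
d = r₁ − r₂: 0, 1, 0, -1, 0
d²: 0, 1, 0, 1, 0; Σd² = 2
ρ = 1 − 6·2/(5·24) = 1 − 12/120 = 0.900

0.900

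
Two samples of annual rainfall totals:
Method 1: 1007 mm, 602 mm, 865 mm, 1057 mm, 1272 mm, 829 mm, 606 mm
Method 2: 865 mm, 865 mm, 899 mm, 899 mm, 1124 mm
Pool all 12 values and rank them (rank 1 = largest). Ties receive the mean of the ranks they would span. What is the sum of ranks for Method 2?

Sorted (descending): 1272, 1124, 1057, 1007, 899, 899, 865, 865, 865, 829, 606, 602
The 2 values of 899 occupy positions 5–6 → average rank (5+6)/2 = 5.5.
The 3 values of 865 occupy positions 7–9 → average rank 8.
Method 2 values → pooled ranks: 865→8, 865→8, 899→5.5, 899→5.5, 1124→2
Rank sum = 8 + 8 + 5.5 + 5.5 + 2 = 29

29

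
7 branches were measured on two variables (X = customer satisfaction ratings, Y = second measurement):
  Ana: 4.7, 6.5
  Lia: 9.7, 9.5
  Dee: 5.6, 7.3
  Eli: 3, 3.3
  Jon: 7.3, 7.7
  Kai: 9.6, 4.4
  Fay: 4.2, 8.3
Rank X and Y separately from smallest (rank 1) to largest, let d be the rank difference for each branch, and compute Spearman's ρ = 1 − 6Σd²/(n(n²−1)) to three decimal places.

0.429

Ranks of variable 1: 3, 7, 4, 1, 5, 6, 2
Ranks of variable 2: 3, 7, 4, 1, 5, 2, 6
d = r₁ − r₂: 0, 0, 0, 0, 0, 4, -4
d²: 0, 0, 0, 0, 0, 16, 16; Σd² = 32
ρ = 1 − 6·32/(7·48) = 1 − 192/336 = 0.429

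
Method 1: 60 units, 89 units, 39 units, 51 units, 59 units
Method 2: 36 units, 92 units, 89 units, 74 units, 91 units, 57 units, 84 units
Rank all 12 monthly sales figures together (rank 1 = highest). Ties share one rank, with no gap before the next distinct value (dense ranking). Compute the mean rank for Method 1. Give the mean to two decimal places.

7.00

Sorted (descending): 92, 91, 89, 89, 84, 74, 60, 59, 57, 51, 39, 36
The 2 values of 89 share dense rank 3.
Remaining distinct values take the next consecutive integers.
Method 1 values → pooled ranks: 60→6, 89→3, 39→10, 51→9, 59→7
Mean rank = (6 + 3 + 10 + 9 + 7) / 5 = 7.00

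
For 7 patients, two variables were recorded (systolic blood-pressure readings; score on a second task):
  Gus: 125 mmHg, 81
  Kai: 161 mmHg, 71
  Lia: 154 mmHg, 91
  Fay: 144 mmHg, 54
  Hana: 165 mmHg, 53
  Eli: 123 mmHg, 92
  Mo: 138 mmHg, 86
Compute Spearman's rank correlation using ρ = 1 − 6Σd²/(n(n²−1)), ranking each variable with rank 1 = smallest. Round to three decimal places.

-0.679

Ranks of variable 1: 2, 6, 5, 4, 7, 1, 3
Ranks of variable 2: 4, 3, 6, 2, 1, 7, 5
d = r₁ − r₂: -2, 3, -1, 2, 6, -6, -2
d²: 4, 9, 1, 4, 36, 36, 4; Σd² = 94
ρ = 1 − 6·94/(7·48) = 1 − 564/336 = -0.679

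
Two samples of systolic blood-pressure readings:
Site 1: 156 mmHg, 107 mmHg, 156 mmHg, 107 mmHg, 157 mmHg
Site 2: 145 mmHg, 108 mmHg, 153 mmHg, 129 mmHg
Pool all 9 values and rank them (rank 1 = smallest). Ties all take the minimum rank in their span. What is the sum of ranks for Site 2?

18

Sorted (ascending): 107, 107, 108, 129, 145, 153, 156, 156, 157
The 2 values of 107 occupy positions 1–2 → each gets rank 1.
The 2 values of 156 occupy positions 7–8 → each gets rank 7.
Site 2 values → pooled ranks: 145→5, 108→3, 153→6, 129→4
Rank sum = 5 + 3 + 6 + 4 = 18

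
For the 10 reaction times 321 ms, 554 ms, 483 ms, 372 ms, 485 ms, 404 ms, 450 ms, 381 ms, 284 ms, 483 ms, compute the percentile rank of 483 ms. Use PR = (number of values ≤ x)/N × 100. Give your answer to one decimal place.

N = 10.
Strictly below 483: 6. Equal to 483: 2.
PR = 8/10 × 100 = 80.0

80.0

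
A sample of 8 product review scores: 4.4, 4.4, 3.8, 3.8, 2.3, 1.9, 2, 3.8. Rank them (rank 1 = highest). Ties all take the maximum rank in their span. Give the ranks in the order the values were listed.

2, 2, 5, 5, 6, 8, 7, 5

Sorted (descending): 4.4, 4.4, 3.8, 3.8, 3.8, 2.3, 2, 1.9
The 2 values of 4.4 occupy positions 1–2 → each gets rank 2.
The 3 values of 3.8 occupy positions 3–5 → each gets rank 5.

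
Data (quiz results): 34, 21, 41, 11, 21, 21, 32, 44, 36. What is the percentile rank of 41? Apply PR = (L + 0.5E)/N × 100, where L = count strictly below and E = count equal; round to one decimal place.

83.3

N = 9.
Strictly below 41: 7. Equal to 41: 1.
PR = (7 + 0.5·1)/9 × 100 = 83.3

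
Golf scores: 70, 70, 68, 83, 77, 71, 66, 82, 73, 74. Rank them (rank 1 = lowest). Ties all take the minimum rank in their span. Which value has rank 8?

Sorted (ascending): 66, 68, 70, 70, 71, 73, 74, 77, 82, 83
The 2 values of 70 occupy positions 3–4 → each gets rank 3.
Rank 8 → value 77.

77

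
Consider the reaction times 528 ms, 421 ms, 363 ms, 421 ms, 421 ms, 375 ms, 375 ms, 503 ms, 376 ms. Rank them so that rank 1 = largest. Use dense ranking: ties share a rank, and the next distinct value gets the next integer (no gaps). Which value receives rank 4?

376

Sorted (descending): 528, 503, 421, 421, 421, 376, 375, 375, 363
The 3 values of 421 share dense rank 3.
The 2 values of 375 share dense rank 5.
Remaining distinct values take the next consecutive integers.
Rank 4 → value 376.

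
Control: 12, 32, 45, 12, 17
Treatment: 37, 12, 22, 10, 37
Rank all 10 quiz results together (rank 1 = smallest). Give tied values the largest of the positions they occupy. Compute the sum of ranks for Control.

30

Sorted (ascending): 10, 12, 12, 12, 17, 22, 32, 37, 37, 45
The 3 values of 12 occupy positions 2–4 → each gets rank 4.
The 2 values of 37 occupy positions 8–9 → each gets rank 9.
Control values → pooled ranks: 12→4, 32→7, 45→10, 12→4, 17→5
Rank sum = 4 + 7 + 10 + 4 + 5 = 30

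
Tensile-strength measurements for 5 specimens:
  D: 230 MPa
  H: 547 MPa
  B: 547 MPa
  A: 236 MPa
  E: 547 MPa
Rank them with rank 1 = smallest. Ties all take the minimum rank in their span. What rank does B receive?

3

Sorted (ascending): 230, 236, 547, 547, 547
The 3 values of 547 occupy positions 3–5 → each gets rank 3.
B has value 547 MPa → rank 3.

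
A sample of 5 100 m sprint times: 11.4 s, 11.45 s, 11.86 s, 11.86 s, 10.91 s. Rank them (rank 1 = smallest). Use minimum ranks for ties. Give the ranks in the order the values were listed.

2, 3, 4, 4, 1

Sorted (ascending): 10.91, 11.4, 11.45, 11.86, 11.86
The 2 values of 11.86 occupy positions 4–5 → each gets rank 4.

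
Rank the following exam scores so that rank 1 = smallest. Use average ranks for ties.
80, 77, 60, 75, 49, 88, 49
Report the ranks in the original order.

Sorted (ascending): 49, 49, 60, 75, 77, 80, 88
The 2 values of 49 occupy positions 1–2 → average rank (1+2)/2 = 1.5.

6, 5, 3, 4, 1.5, 7, 1.5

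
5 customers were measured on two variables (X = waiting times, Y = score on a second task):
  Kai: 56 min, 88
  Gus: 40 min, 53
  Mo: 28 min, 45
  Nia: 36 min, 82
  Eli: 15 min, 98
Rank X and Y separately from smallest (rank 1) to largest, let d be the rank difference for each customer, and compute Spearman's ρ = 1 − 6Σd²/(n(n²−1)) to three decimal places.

Ranks of variable 1: 5, 4, 2, 3, 1
Ranks of variable 2: 4, 2, 1, 3, 5
d = r₁ − r₂: 1, 2, 1, 0, -4
d²: 1, 4, 1, 0, 16; Σd² = 22
ρ = 1 − 6·22/(5·24) = 1 − 132/120 = -0.100

-0.100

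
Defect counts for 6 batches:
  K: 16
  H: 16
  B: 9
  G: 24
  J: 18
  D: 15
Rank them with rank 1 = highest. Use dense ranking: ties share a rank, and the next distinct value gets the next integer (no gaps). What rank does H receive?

Sorted (descending): 24, 18, 16, 16, 15, 9
The 2 values of 16 share dense rank 3.
Remaining distinct values take the next consecutive integers.
H has value 16 → rank 3.

3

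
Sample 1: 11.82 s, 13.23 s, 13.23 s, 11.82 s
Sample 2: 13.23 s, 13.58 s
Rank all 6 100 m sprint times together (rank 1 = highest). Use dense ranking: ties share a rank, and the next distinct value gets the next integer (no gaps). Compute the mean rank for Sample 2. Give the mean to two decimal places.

Sorted (descending): 13.58, 13.23, 13.23, 13.23, 11.82, 11.82
The 3 values of 13.23 share dense rank 2.
The 2 values of 11.82 share dense rank 3.
Remaining distinct values take the next consecutive integers.
Sample 2 values → pooled ranks: 13.23→2, 13.58→1
Mean rank = (2 + 1) / 2 = 1.50

1.50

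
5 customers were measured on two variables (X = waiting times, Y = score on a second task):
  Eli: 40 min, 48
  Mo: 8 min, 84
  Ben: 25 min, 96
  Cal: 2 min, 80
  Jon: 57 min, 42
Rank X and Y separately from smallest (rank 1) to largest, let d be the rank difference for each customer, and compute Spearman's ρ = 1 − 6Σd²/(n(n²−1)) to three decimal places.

-0.600

Ranks of variable 1: 4, 2, 3, 1, 5
Ranks of variable 2: 2, 4, 5, 3, 1
d = r₁ − r₂: 2, -2, -2, -2, 4
d²: 4, 4, 4, 4, 16; Σd² = 32
ρ = 1 − 6·32/(5·24) = 1 − 192/120 = -0.600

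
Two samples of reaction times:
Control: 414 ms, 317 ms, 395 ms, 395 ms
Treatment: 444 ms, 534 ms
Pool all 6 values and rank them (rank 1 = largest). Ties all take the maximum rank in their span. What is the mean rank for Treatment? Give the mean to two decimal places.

Sorted (descending): 534, 444, 414, 395, 395, 317
The 2 values of 395 occupy positions 4–5 → each gets rank 5.
Treatment values → pooled ranks: 444→2, 534→1
Mean rank = (2 + 1) / 2 = 1.50

1.50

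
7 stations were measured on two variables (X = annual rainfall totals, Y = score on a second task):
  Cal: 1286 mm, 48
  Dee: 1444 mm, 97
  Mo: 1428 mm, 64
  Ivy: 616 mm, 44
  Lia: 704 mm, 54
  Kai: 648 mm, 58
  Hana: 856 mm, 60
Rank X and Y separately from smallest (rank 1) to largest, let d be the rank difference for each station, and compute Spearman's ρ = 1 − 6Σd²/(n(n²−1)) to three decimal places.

0.750

Ranks of variable 1: 5, 7, 6, 1, 3, 2, 4
Ranks of variable 2: 2, 7, 6, 1, 3, 4, 5
d = r₁ − r₂: 3, 0, 0, 0, 0, -2, -1
d²: 9, 0, 0, 0, 0, 4, 1; Σd² = 14
ρ = 1 − 6·14/(7·48) = 1 − 84/336 = 0.750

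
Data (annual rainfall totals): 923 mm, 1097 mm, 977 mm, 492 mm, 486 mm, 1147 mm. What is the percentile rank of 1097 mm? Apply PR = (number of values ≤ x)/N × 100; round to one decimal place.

83.3

N = 6.
Strictly below 1097: 4. Equal to 1097: 1.
PR = 5/6 × 100 = 83.3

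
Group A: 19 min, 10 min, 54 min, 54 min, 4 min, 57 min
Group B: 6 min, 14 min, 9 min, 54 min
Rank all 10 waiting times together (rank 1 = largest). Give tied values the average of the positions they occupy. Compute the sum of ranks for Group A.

29

Sorted (descending): 57, 54, 54, 54, 19, 14, 10, 9, 6, 4
The 3 values of 54 occupy positions 2–4 → average rank 3.
Group A values → pooled ranks: 19→5, 10→7, 54→3, 54→3, 4→10, 57→1
Rank sum = 5 + 7 + 3 + 3 + 10 + 1 = 29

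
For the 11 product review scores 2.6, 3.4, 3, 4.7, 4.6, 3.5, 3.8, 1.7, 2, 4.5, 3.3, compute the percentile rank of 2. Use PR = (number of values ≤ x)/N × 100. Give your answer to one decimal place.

N = 11.
Strictly below 2: 1. Equal to 2: 1.
PR = 2/11 × 100 = 18.2

18.2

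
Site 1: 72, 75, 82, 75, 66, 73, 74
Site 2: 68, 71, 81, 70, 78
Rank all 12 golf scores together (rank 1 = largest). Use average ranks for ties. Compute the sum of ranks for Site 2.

Sorted (descending): 82, 81, 78, 75, 75, 74, 73, 72, 71, 70, 68, 66
The 2 values of 75 occupy positions 4–5 → average rank (4+5)/2 = 4.5.
Site 2 values → pooled ranks: 68→11, 71→9, 81→2, 70→10, 78→3
Rank sum = 11 + 9 + 2 + 10 + 3 = 35

35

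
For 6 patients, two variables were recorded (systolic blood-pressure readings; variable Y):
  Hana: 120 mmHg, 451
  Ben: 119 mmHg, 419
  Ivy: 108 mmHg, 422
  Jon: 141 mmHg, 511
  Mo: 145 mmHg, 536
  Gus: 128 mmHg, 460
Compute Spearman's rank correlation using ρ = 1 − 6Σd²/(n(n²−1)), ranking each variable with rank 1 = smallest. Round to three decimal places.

0.943

Ranks of variable 1: 3, 2, 1, 5, 6, 4
Ranks of variable 2: 3, 1, 2, 5, 6, 4
d = r₁ − r₂: 0, 1, -1, 0, 0, 0
d²: 0, 1, 1, 0, 0, 0; Σd² = 2
ρ = 1 − 6·2/(6·35) = 1 − 12/210 = 0.943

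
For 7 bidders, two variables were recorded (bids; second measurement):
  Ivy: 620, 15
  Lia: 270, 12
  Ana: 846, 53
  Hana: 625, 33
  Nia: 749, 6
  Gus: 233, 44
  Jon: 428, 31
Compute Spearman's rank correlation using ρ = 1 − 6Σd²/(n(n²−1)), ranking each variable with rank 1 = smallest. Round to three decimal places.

Ranks of variable 1: 4, 2, 7, 5, 6, 1, 3
Ranks of variable 2: 3, 2, 7, 5, 1, 6, 4
d = r₁ − r₂: 1, 0, 0, 0, 5, -5, -1
d²: 1, 0, 0, 0, 25, 25, 1; Σd² = 52
ρ = 1 − 6·52/(7·48) = 1 − 312/336 = 0.071

0.071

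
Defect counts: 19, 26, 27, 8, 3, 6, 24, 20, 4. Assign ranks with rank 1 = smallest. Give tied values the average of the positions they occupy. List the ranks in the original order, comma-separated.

Sorted (ascending): 3, 4, 6, 8, 19, 20, 24, 26, 27
No ties — each value takes its position as its rank.

5, 8, 9, 4, 1, 3, 7, 6, 2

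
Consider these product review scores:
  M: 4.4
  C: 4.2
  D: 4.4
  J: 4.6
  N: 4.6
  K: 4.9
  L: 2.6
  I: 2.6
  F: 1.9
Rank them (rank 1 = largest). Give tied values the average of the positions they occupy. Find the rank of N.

2.5

Sorted (descending): 4.9, 4.6, 4.6, 4.4, 4.4, 4.2, 2.6, 2.6, 1.9
The 2 values of 4.6 occupy positions 2–3 → average rank (2+3)/2 = 2.5.
The 2 values of 4.4 occupy positions 4–5 → average rank (4+5)/2 = 4.5.
The 2 values of 2.6 occupy positions 7–8 → average rank (7+8)/2 = 7.5.
N has value 4.6 → rank 2.5.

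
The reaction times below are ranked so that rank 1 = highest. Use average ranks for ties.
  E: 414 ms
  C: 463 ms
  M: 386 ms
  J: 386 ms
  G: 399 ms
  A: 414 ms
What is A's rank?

Sorted (descending): 463, 414, 414, 399, 386, 386
The 2 values of 414 occupy positions 2–3 → average rank (2+3)/2 = 2.5.
The 2 values of 386 occupy positions 5–6 → average rank (5+6)/2 = 5.5.
A has value 414 ms → rank 2.5.

2.5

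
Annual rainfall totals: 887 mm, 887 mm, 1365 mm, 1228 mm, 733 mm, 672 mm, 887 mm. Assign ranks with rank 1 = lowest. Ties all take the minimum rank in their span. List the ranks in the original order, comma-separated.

Sorted (ascending): 672, 733, 887, 887, 887, 1228, 1365
The 3 values of 887 occupy positions 3–5 → each gets rank 3.

3, 3, 7, 6, 2, 1, 3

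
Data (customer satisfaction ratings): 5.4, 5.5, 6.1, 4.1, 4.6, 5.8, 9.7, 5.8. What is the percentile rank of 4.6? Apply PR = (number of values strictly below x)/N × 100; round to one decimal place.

N = 8.
Strictly below 4.6: 1. Equal to 4.6: 1.
PR = 1/8 × 100 = 12.5

12.5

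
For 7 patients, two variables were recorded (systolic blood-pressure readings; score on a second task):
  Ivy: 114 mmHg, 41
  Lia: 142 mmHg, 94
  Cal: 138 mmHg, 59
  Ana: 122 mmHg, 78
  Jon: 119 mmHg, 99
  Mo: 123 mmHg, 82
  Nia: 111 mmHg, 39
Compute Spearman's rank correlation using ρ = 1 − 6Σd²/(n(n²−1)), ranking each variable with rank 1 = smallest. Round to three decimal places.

0.536

Ranks of variable 1: 2, 7, 6, 4, 3, 5, 1
Ranks of variable 2: 2, 6, 3, 4, 7, 5, 1
d = r₁ − r₂: 0, 1, 3, 0, -4, 0, 0
d²: 0, 1, 9, 0, 16, 0, 0; Σd² = 26
ρ = 1 − 6·26/(7·48) = 1 − 156/336 = 0.536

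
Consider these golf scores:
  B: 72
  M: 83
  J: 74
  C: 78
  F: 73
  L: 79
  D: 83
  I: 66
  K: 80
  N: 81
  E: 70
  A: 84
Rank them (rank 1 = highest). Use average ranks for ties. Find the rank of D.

2.5

Sorted (descending): 84, 83, 83, 81, 80, 79, 78, 74, 73, 72, 70, 66
The 2 values of 83 occupy positions 2–3 → average rank (2+3)/2 = 2.5.
D has value 83 → rank 2.5.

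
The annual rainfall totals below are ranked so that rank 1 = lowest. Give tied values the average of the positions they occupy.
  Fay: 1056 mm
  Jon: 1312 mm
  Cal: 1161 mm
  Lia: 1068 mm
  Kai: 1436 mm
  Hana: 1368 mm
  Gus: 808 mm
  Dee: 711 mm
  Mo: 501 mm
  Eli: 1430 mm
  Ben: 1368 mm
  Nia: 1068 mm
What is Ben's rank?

9.5

Sorted (ascending): 501, 711, 808, 1056, 1068, 1068, 1161, 1312, 1368, 1368, 1430, 1436
The 2 values of 1068 occupy positions 5–6 → average rank (5+6)/2 = 5.5.
The 2 values of 1368 occupy positions 9–10 → average rank (9+10)/2 = 9.5.
Ben has value 1368 mm → rank 9.5.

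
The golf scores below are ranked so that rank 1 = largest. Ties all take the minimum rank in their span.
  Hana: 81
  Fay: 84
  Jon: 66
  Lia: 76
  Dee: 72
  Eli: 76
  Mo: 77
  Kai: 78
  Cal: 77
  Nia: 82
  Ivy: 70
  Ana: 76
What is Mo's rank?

Sorted (descending): 84, 82, 81, 78, 77, 77, 76, 76, 76, 72, 70, 66
The 2 values of 77 occupy positions 5–6 → each gets rank 5.
The 3 values of 76 occupy positions 7–9 → each gets rank 7.
Mo has value 77 → rank 5.

5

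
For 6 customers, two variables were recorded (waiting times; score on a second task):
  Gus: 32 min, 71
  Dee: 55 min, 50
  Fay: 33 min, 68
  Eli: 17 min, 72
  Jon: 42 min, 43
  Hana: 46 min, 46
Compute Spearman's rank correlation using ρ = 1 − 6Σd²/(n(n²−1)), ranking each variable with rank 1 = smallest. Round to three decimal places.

Ranks of variable 1: 2, 6, 3, 1, 4, 5
Ranks of variable 2: 5, 3, 4, 6, 1, 2
d = r₁ − r₂: -3, 3, -1, -5, 3, 3
d²: 9, 9, 1, 25, 9, 9; Σd² = 62
ρ = 1 − 6·62/(6·35) = 1 − 372/210 = -0.771

-0.771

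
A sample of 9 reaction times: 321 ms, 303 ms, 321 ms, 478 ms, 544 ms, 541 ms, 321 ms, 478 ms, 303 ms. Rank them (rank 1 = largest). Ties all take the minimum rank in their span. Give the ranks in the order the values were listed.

5, 8, 5, 3, 1, 2, 5, 3, 8

Sorted (descending): 544, 541, 478, 478, 321, 321, 321, 303, 303
The 2 values of 478 occupy positions 3–4 → each gets rank 3.
The 3 values of 321 occupy positions 5–7 → each gets rank 5.
The 2 values of 303 occupy positions 8–9 → each gets rank 8.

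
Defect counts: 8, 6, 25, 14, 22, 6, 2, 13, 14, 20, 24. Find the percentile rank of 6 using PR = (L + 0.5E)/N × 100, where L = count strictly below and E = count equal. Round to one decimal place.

18.2

N = 11.
Strictly below 6: 1. Equal to 6: 2.
PR = (1 + 0.5·2)/11 × 100 = 18.2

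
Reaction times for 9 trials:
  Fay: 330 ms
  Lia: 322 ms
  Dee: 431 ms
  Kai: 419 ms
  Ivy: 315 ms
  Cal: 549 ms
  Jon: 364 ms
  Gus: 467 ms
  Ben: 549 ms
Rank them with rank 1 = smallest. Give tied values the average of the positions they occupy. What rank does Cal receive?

8.5

Sorted (ascending): 315, 322, 330, 364, 419, 431, 467, 549, 549
The 2 values of 549 occupy positions 8–9 → average rank (8+9)/2 = 8.5.
Cal has value 549 ms → rank 8.5.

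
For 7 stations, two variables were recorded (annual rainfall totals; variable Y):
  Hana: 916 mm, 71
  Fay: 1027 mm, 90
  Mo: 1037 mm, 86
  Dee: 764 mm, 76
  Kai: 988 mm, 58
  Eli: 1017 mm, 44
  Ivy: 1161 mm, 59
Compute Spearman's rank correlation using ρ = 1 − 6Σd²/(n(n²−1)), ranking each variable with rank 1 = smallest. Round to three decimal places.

0.107

Ranks of variable 1: 2, 5, 6, 1, 3, 4, 7
Ranks of variable 2: 4, 7, 6, 5, 2, 1, 3
d = r₁ − r₂: -2, -2, 0, -4, 1, 3, 4
d²: 4, 4, 0, 16, 1, 9, 16; Σd² = 50
ρ = 1 − 6·50/(7·48) = 1 − 300/336 = 0.107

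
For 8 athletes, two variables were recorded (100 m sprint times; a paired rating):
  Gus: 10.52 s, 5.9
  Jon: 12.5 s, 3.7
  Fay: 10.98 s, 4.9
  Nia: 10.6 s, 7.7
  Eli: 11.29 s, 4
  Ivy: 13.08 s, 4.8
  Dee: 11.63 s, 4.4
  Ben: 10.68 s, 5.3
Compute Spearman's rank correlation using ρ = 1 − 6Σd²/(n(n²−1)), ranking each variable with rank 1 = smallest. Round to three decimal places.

-0.810

Ranks of variable 1: 1, 7, 4, 2, 5, 8, 6, 3
Ranks of variable 2: 7, 1, 5, 8, 2, 4, 3, 6
d = r₁ − r₂: -6, 6, -1, -6, 3, 4, 3, -3
d²: 36, 36, 1, 36, 9, 16, 9, 9; Σd² = 152
ρ = 1 − 6·152/(8·63) = 1 − 912/504 = -0.810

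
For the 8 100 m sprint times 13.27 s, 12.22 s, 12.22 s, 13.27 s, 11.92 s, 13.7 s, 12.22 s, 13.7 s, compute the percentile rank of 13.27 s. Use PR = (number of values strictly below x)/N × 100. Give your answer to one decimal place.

50.0

N = 8.
Strictly below 13.27: 4. Equal to 13.27: 2.
PR = 4/8 × 100 = 50.0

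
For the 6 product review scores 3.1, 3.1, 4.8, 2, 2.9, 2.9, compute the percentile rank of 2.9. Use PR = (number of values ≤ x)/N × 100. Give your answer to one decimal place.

N = 6.
Strictly below 2.9: 1. Equal to 2.9: 2.
PR = 3/6 × 100 = 50.0

50.0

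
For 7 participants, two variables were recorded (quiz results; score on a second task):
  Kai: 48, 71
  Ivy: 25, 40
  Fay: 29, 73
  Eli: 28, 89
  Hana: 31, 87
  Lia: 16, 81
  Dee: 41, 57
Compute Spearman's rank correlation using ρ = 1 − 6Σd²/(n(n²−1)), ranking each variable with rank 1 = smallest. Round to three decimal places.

Ranks of variable 1: 7, 2, 4, 3, 5, 1, 6
Ranks of variable 2: 3, 1, 4, 7, 6, 5, 2
d = r₁ − r₂: 4, 1, 0, -4, -1, -4, 4
d²: 16, 1, 0, 16, 1, 16, 16; Σd² = 66
ρ = 1 − 6·66/(7·48) = 1 − 396/336 = -0.179

-0.179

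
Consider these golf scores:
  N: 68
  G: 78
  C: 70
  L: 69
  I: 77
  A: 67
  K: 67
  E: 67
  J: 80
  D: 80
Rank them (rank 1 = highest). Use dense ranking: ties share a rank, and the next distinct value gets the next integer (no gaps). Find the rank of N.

6

Sorted (descending): 80, 80, 78, 77, 70, 69, 68, 67, 67, 67
The 2 values of 80 share dense rank 1.
The 3 values of 67 share dense rank 7.
Remaining distinct values take the next consecutive integers.
N has value 68 → rank 6.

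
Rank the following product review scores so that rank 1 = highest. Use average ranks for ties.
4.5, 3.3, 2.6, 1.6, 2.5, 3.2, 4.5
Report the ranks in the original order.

Sorted (descending): 4.5, 4.5, 3.3, 3.2, 2.6, 2.5, 1.6
The 2 values of 4.5 occupy positions 1–2 → average rank (1+2)/2 = 1.5.

1.5, 3, 5, 7, 6, 4, 1.5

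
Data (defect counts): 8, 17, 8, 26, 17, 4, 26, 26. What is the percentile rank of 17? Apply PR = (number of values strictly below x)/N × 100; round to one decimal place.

37.5

N = 8.
Strictly below 17: 3. Equal to 17: 2.
PR = 3/8 × 100 = 37.5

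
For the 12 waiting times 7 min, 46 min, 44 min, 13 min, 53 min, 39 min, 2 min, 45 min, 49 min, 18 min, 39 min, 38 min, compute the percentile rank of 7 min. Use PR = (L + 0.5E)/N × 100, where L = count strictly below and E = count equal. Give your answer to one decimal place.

N = 12.
Strictly below 7: 1. Equal to 7: 1.
PR = (1 + 0.5·1)/12 × 100 = 12.5

12.5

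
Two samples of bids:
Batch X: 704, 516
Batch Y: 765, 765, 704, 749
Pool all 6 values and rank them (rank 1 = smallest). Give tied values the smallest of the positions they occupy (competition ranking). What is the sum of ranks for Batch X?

Sorted (ascending): 516, 704, 704, 749, 765, 765
The 2 values of 704 occupy positions 2–3 → each gets rank 2.
The 2 values of 765 occupy positions 5–6 → each gets rank 5.
Batch X values → pooled ranks: 704→2, 516→1
Rank sum = 2 + 1 = 3

3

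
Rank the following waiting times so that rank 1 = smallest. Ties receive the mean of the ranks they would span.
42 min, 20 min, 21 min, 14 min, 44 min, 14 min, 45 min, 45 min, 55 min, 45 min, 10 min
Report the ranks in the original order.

Sorted (ascending): 10, 14, 14, 20, 21, 42, 44, 45, 45, 45, 55
The 2 values of 14 occupy positions 2–3 → average rank (2+3)/2 = 2.5.
The 3 values of 45 occupy positions 8–10 → average rank 9.

6, 4, 5, 2.5, 7, 2.5, 9, 9, 11, 9, 1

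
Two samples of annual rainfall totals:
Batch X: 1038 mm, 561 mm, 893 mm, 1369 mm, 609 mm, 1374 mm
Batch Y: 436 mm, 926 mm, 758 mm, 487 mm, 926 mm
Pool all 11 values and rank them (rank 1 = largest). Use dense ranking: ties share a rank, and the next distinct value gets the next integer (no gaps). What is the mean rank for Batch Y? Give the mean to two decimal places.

Sorted (descending): 1374, 1369, 1038, 926, 926, 893, 758, 609, 561, 487, 436
The 2 values of 926 share dense rank 4.
Remaining distinct values take the next consecutive integers.
Batch Y values → pooled ranks: 436→10, 926→4, 758→6, 487→9, 926→4
Mean rank = (10 + 4 + 6 + 9 + 4) / 5 = 6.60

6.60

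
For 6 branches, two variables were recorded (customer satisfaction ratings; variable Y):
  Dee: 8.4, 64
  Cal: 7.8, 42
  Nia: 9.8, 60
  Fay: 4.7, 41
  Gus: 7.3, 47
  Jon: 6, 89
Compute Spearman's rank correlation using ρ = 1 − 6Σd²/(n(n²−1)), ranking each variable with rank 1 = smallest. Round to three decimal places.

Ranks of variable 1: 5, 4, 6, 1, 3, 2
Ranks of variable 2: 5, 2, 4, 1, 3, 6
d = r₁ − r₂: 0, 2, 2, 0, 0, -4
d²: 0, 4, 4, 0, 0, 16; Σd² = 24
ρ = 1 − 6·24/(6·35) = 1 − 144/210 = 0.314

0.314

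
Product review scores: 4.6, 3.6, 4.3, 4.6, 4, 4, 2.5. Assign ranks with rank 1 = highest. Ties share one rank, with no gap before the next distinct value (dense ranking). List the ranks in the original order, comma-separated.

Sorted (descending): 4.6, 4.6, 4.3, 4, 4, 3.6, 2.5
The 2 values of 4.6 share dense rank 1.
The 2 values of 4 share dense rank 3.
Remaining distinct values take the next consecutive integers.

1, 4, 2, 1, 3, 3, 5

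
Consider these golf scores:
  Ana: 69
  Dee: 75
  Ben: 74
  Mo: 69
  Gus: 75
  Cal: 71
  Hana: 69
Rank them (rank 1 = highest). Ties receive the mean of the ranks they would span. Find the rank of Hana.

Sorted (descending): 75, 75, 74, 71, 69, 69, 69
The 2 values of 75 occupy positions 1–2 → average rank (1+2)/2 = 1.5.
The 3 values of 69 occupy positions 5–7 → average rank 6.
Hana has value 69 → rank 6.

6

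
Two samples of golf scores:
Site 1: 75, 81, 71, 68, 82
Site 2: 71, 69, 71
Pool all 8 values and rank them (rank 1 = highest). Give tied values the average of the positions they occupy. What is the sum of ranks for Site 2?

17

Sorted (descending): 82, 81, 75, 71, 71, 71, 69, 68
The 3 values of 71 occupy positions 4–6 → average rank 5.
Site 2 values → pooled ranks: 71→5, 69→7, 71→5
Rank sum = 5 + 7 + 5 = 17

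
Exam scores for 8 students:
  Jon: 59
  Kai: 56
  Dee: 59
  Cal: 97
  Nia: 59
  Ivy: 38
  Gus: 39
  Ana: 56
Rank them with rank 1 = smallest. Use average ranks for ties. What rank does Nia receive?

Sorted (ascending): 38, 39, 56, 56, 59, 59, 59, 97
The 2 values of 56 occupy positions 3–4 → average rank (3+4)/2 = 3.5.
The 3 values of 59 occupy positions 5–7 → average rank 6.
Nia has value 59 → rank 6.

6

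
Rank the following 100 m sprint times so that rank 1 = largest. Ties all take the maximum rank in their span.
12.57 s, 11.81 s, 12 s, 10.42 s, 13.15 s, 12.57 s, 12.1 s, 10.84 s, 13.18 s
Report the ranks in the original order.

4, 7, 6, 9, 2, 4, 5, 8, 1

Sorted (descending): 13.18, 13.15, 12.57, 12.57, 12.1, 12, 11.81, 10.84, 10.42
The 2 values of 12.57 occupy positions 3–4 → each gets rank 4.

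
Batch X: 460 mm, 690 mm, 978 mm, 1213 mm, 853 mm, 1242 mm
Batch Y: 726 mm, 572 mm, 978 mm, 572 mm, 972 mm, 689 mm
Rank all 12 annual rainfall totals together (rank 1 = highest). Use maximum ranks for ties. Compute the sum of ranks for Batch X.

33

Sorted (descending): 1242, 1213, 978, 978, 972, 853, 726, 690, 689, 572, 572, 460
The 2 values of 978 occupy positions 3–4 → each gets rank 4.
The 2 values of 572 occupy positions 10–11 → each gets rank 11.
Batch X values → pooled ranks: 460→12, 690→8, 978→4, 1213→2, 853→6, 1242→1
Rank sum = 12 + 8 + 4 + 2 + 6 + 1 = 33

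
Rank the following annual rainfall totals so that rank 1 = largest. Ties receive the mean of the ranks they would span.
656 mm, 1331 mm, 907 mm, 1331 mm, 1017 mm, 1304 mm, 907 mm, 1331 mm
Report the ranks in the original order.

Sorted (descending): 1331, 1331, 1331, 1304, 1017, 907, 907, 656
The 3 values of 1331 occupy positions 1–3 → average rank 2.
The 2 values of 907 occupy positions 6–7 → average rank (6+7)/2 = 6.5.

8, 2, 6.5, 2, 5, 4, 6.5, 2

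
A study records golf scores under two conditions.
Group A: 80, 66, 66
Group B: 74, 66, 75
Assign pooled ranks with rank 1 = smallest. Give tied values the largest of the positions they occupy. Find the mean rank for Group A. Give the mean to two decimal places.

4.00

Sorted (ascending): 66, 66, 66, 74, 75, 80
The 3 values of 66 occupy positions 1–3 → each gets rank 3.
Group A values → pooled ranks: 80→6, 66→3, 66→3
Mean rank = (6 + 3 + 3) / 3 = 4.00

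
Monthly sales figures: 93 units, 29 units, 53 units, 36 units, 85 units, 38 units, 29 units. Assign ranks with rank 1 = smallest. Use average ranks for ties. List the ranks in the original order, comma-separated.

Sorted (ascending): 29, 29, 36, 38, 53, 85, 93
The 2 values of 29 occupy positions 1–2 → average rank (1+2)/2 = 1.5.

7, 1.5, 5, 3, 6, 4, 1.5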